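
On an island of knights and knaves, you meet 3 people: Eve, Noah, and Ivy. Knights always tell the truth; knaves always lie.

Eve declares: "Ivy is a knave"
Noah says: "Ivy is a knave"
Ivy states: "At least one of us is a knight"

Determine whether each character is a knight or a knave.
Eve is a knave.
Noah is a knave.
Ivy is a knight.

Verification:
- Eve (knave) says "Ivy is a knave" - this is FALSE (a lie) because Ivy is a knight.
- Noah (knave) says "Ivy is a knave" - this is FALSE (a lie) because Ivy is a knight.
- Ivy (knight) says "At least one of us is a knight" - this is TRUE because Ivy is a knight.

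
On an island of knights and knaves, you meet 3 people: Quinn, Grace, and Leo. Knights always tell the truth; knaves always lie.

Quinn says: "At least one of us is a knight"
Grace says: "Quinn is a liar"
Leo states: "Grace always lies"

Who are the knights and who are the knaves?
Quinn is a knight.
Grace is a knave.
Leo is a knight.

Verification:
- Quinn (knight) says "At least one of us is a knight" - this is TRUE because Quinn and Leo are knights.
- Grace (knave) says "Quinn is a liar" - this is FALSE (a lie) because Quinn is a knight.
- Leo (knight) says "Grace always lies" - this is TRUE because Grace is a knave.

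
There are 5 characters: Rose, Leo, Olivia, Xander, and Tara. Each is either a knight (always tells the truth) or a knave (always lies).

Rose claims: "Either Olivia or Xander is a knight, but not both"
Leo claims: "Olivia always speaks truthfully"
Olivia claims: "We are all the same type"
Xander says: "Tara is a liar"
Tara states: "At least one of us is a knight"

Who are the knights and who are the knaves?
Rose is a knave.
Leo is a knave.
Olivia is a knave.
Xander is a knave.
Tara is a knight.

Verification:
- Rose (knave) says "Either Olivia or Xander is a knight, but not both" - this is FALSE (a lie) because Olivia is a knave and Xander is a knave.
- Leo (knave) says "Olivia always speaks truthfully" - this is FALSE (a lie) because Olivia is a knave.
- Olivia (knave) says "We are all the same type" - this is FALSE (a lie) because Tara is a knight and Rose, Leo, Olivia, and Xander are knaves.
- Xander (knave) says "Tara is a liar" - this is FALSE (a lie) because Tara is a knight.
- Tara (knight) says "At least one of us is a knight" - this is TRUE because Tara is a knight.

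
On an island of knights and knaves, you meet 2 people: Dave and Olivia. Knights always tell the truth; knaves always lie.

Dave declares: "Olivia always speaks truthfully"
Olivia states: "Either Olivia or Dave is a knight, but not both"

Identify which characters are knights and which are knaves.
Dave is a knave.
Olivia is a knave.

Verification:
- Dave (knave) says "Olivia always speaks truthfully" - this is FALSE (a lie) because Olivia is a knave.
- Olivia (knave) says "Either Olivia or Dave is a knight, but not both" - this is FALSE (a lie) because Olivia is a knave and Dave is a knave.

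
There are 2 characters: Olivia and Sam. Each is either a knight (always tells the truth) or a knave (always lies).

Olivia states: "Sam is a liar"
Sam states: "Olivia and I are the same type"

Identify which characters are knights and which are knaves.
Olivia is a knight.
Sam is a knave.

Verification:
- Olivia (knight) says "Sam is a liar" - this is TRUE because Sam is a knave.
- Sam (knave) says "Olivia and I are the same type" - this is FALSE (a lie) because Sam is a knave and Olivia is a knight.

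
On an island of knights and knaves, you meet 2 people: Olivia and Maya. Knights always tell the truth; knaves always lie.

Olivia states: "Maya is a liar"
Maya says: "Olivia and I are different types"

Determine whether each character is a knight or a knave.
Olivia is a knave.
Maya is a knight.

Verification:
- Olivia (knave) says "Maya is a liar" - this is FALSE (a lie) because Maya is a knight.
- Maya (knight) says "Olivia and I are different types" - this is TRUE because Maya is a knight and Olivia is a knave.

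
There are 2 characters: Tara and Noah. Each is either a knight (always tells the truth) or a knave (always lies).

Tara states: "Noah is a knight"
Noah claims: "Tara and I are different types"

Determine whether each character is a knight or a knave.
Tara is a knave.
Noah is a knave.

Verification:
- Tara (knave) says "Noah is a knight" - this is FALSE (a lie) because Noah is a knave.
- Noah (knave) says "Tara and I are different types" - this is FALSE (a lie) because Noah is a knave and Tara is a knave.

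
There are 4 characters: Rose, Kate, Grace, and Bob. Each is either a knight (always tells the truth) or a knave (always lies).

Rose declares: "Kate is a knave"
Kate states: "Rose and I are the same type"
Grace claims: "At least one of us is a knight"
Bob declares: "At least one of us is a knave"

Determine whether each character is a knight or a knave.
Rose is a knight.
Kate is a knave.
Grace is a knight.
Bob is a knight.

Verification:
- Rose (knight) says "Kate is a knave" - this is TRUE because Kate is a knave.
- Kate (knave) says "Rose and I are the same type" - this is FALSE (a lie) because Kate is a knave and Rose is a knight.
- Grace (knight) says "At least one of us is a knight" - this is TRUE because Rose, Grace, and Bob are knights.
- Bob (knight) says "At least one of us is a knave" - this is TRUE because Kate is a knave.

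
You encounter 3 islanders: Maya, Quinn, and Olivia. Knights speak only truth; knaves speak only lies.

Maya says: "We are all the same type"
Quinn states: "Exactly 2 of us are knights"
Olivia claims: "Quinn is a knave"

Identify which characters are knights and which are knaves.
Maya is a knave.
Quinn is a knave.
Olivia is a knight.

Verification:
- Maya (knave) says "We are all the same type" - this is FALSE (a lie) because Olivia is a knight and Maya and Quinn are knaves.
- Quinn (knave) says "Exactly 2 of us are knights" - this is FALSE (a lie) because there are 1 knights.
- Olivia (knight) says "Quinn is a knave" - this is TRUE because Quinn is a knave.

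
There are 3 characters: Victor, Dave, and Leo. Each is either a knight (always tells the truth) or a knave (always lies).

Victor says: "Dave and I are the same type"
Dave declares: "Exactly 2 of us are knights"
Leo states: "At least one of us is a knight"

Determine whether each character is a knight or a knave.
Victor is a knave.
Dave is a knight.
Leo is a knight.

Verification:
- Victor (knave) says "Dave and I are the same type" - this is FALSE (a lie) because Victor is a knave and Dave is a knight.
- Dave (knight) says "Exactly 2 of us are knights" - this is TRUE because there are 2 knights.
- Leo (knight) says "At least one of us is a knight" - this is TRUE because Dave and Leo are knights.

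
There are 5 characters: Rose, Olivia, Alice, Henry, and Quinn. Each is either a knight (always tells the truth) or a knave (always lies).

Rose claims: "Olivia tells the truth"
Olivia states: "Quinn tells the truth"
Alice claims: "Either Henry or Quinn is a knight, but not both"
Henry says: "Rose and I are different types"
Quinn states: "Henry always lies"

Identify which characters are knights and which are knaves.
Rose is a knave.
Olivia is a knave.
Alice is a knight.
Henry is a knight.
Quinn is a knave.

Verification:
- Rose (knave) says "Olivia tells the truth" - this is FALSE (a lie) because Olivia is a knave.
- Olivia (knave) says "Quinn tells the truth" - this is FALSE (a lie) because Quinn is a knave.
- Alice (knight) says "Either Henry or Quinn is a knight, but not both" - this is TRUE because Henry is a knight and Quinn is a knave.
- Henry (knight) says "Rose and I are different types" - this is TRUE because Henry is a knight and Rose is a knave.
- Quinn (knave) says "Henry always lies" - this is FALSE (a lie) because Henry is a knight.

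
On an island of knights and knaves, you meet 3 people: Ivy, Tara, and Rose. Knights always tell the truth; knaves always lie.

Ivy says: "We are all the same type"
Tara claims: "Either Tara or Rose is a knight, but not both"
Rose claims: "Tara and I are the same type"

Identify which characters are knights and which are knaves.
Ivy is a knave.
Tara is a knight.
Rose is a knave.

Verification:
- Ivy (knave) says "We are all the same type" - this is FALSE (a lie) because Tara is a knight and Ivy and Rose are knaves.
- Tara (knight) says "Either Tara or Rose is a knight, but not both" - this is TRUE because Tara is a knight and Rose is a knave.
- Rose (knave) says "Tara and I are the same type" - this is FALSE (a lie) because Rose is a knave and Tara is a knight.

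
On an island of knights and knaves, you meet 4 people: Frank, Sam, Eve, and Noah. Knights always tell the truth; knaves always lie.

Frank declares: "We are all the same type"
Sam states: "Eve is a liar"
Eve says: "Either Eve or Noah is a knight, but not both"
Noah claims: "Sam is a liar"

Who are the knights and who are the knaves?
Frank is a knave.
Sam is a knight.
Eve is a knave.
Noah is a knave.

Verification:
- Frank (knave) says "We are all the same type" - this is FALSE (a lie) because Sam is a knight and Frank, Eve, and Noah are knaves.
- Sam (knight) says "Eve is a liar" - this is TRUE because Eve is a knave.
- Eve (knave) says "Either Eve or Noah is a knight, but not both" - this is FALSE (a lie) because Eve is a knave and Noah is a knave.
- Noah (knave) says "Sam is a liar" - this is FALSE (a lie) because Sam is a knight.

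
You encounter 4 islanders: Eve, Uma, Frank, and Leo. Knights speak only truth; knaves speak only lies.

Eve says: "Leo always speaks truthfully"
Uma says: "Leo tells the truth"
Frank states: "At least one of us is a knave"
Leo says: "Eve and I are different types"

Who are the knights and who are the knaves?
Eve is a knave.
Uma is a knave.
Frank is a knight.
Leo is a knave.

Verification:
- Eve (knave) says "Leo always speaks truthfully" - this is FALSE (a lie) because Leo is a knave.
- Uma (knave) says "Leo tells the truth" - this is FALSE (a lie) because Leo is a knave.
- Frank (knight) says "At least one of us is a knave" - this is TRUE because Eve, Uma, and Leo are knaves.
- Leo (knave) says "Eve and I are different types" - this is FALSE (a lie) because Leo is a knave and Eve is a knave.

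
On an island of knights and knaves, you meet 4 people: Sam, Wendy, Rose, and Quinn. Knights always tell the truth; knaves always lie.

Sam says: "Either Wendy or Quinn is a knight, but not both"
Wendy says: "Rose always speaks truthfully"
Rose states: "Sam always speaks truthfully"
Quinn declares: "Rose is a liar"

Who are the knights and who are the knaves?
Sam is a knight.
Wendy is a knight.
Rose is a knight.
Quinn is a knave.

Verification:
- Sam (knight) says "Either Wendy or Quinn is a knight, but not both" - this is TRUE because Wendy is a knight and Quinn is a knave.
- Wendy (knight) says "Rose always speaks truthfully" - this is TRUE because Rose is a knight.
- Rose (knight) says "Sam always speaks truthfully" - this is TRUE because Sam is a knight.
- Quinn (knave) says "Rose is a liar" - this is FALSE (a lie) because Rose is a knight.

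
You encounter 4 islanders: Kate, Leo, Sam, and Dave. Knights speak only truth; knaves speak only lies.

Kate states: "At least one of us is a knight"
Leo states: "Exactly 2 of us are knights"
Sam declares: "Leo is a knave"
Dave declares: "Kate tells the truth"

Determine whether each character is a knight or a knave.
Kate is a knight.
Leo is a knave.
Sam is a knight.
Dave is a knight.

Verification:
- Kate (knight) says "At least one of us is a knight" - this is TRUE because Kate, Sam, and Dave are knights.
- Leo (knave) says "Exactly 2 of us are knights" - this is FALSE (a lie) because there are 3 knights.
- Sam (knight) says "Leo is a knave" - this is TRUE because Leo is a knave.
- Dave (knight) says "Kate tells the truth" - this is TRUE because Kate is a knight.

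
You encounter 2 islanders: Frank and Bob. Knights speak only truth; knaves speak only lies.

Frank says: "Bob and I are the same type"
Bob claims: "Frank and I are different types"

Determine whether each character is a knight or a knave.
Frank is a knave.
Bob is a knight.

Verification:
- Frank (knave) says "Bob and I are the same type" - this is FALSE (a lie) because Frank is a knave and Bob is a knight.
- Bob (knight) says "Frank and I are different types" - this is TRUE because Bob is a knight and Frank is a knave.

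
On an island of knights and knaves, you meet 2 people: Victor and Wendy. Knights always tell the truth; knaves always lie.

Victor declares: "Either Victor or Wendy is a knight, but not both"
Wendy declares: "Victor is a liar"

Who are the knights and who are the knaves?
Victor is a knight.
Wendy is a knave.

Verification:
- Victor (knight) says "Either Victor or Wendy is a knight, but not both" - this is TRUE because Victor is a knight and Wendy is a knave.
- Wendy (knave) says "Victor is a liar" - this is FALSE (a lie) because Victor is a knight.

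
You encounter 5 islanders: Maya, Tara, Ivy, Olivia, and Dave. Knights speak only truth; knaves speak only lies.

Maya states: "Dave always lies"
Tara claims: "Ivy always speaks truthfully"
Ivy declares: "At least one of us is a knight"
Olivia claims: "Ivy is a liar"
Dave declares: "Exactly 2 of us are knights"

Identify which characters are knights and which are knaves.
Maya is a knight.
Tara is a knight.
Ivy is a knight.
Olivia is a knave.
Dave is a knave.

Verification:
- Maya (knight) says "Dave always lies" - this is TRUE because Dave is a knave.
- Tara (knight) says "Ivy always speaks truthfully" - this is TRUE because Ivy is a knight.
- Ivy (knight) says "At least one of us is a knight" - this is TRUE because Maya, Tara, and Ivy are knights.
- Olivia (knave) says "Ivy is a liar" - this is FALSE (a lie) because Ivy is a knight.
- Dave (knave) says "Exactly 2 of us are knights" - this is FALSE (a lie) because there are 3 knights.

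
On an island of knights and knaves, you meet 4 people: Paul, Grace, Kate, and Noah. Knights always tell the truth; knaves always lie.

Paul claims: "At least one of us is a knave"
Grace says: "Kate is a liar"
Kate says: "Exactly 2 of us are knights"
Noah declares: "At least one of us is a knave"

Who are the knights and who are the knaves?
Paul is a knight.
Grace is a knight.
Kate is a knave.
Noah is a knight.

Verification:
- Paul (knight) says "At least one of us is a knave" - this is TRUE because Kate is a knave.
- Grace (knight) says "Kate is a liar" - this is TRUE because Kate is a knave.
- Kate (knave) says "Exactly 2 of us are knights" - this is FALSE (a lie) because there are 3 knights.
- Noah (knight) says "At least one of us is a knave" - this is TRUE because Kate is a knave.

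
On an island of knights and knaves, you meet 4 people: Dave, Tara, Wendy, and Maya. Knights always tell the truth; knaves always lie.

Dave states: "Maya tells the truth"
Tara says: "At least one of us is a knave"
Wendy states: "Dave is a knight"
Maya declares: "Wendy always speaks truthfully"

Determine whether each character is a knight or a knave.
Dave is a knave.
Tara is a knight.
Wendy is a knave.
Maya is a knave.

Verification:
- Dave (knave) says "Maya tells the truth" - this is FALSE (a lie) because Maya is a knave.
- Tara (knight) says "At least one of us is a knave" - this is TRUE because Dave, Wendy, and Maya are knaves.
- Wendy (knave) says "Dave is a knight" - this is FALSE (a lie) because Dave is a knave.
- Maya (knave) says "Wendy always speaks truthfully" - this is FALSE (a lie) because Wendy is a knave.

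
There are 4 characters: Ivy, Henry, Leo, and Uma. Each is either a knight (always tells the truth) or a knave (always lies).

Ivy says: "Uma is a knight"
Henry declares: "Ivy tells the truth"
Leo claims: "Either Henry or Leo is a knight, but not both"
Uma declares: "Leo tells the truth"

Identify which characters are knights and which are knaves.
Ivy is a knave.
Henry is a knave.
Leo is a knave.
Uma is a knave.

Verification:
- Ivy (knave) says "Uma is a knight" - this is FALSE (a lie) because Uma is a knave.
- Henry (knave) says "Ivy tells the truth" - this is FALSE (a lie) because Ivy is a knave.
- Leo (knave) says "Either Henry or Leo is a knight, but not both" - this is FALSE (a lie) because Henry is a knave and Leo is a knave.
- Uma (knave) says "Leo tells the truth" - this is FALSE (a lie) because Leo is a knave.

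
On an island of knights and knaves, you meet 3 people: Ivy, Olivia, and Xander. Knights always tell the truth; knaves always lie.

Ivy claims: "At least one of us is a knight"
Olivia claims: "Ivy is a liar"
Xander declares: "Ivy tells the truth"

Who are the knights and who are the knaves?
Ivy is a knight.
Olivia is a knave.
Xander is a knight.

Verification:
- Ivy (knight) says "At least one of us is a knight" - this is TRUE because Ivy and Xander are knights.
- Olivia (knave) says "Ivy is a liar" - this is FALSE (a lie) because Ivy is a knight.
- Xander (knight) says "Ivy tells the truth" - this is TRUE because Ivy is a knight.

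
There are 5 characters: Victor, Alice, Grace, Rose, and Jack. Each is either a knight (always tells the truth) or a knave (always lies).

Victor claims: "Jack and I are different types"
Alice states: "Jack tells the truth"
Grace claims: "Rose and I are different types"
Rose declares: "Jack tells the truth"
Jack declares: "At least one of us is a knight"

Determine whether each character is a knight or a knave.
Victor is a knave.
Alice is a knave.
Grace is a knave.
Rose is a knave.
Jack is a knave.

Verification:
- Victor (knave) says "Jack and I are different types" - this is FALSE (a lie) because Victor is a knave and Jack is a knave.
- Alice (knave) says "Jack tells the truth" - this is FALSE (a lie) because Jack is a knave.
- Grace (knave) says "Rose and I are different types" - this is FALSE (a lie) because Grace is a knave and Rose is a knave.
- Rose (knave) says "Jack tells the truth" - this is FALSE (a lie) because Jack is a knave.
- Jack (knave) says "At least one of us is a knight" - this is FALSE (a lie) because no one is a knight.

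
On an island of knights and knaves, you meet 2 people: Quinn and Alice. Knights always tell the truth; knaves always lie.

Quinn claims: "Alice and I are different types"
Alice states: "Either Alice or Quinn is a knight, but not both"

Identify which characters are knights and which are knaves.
Quinn is a knave.
Alice is a knave.

Verification:
- Quinn (knave) says "Alice and I are different types" - this is FALSE (a lie) because Quinn is a knave and Alice is a knave.
- Alice (knave) says "Either Alice or Quinn is a knight, but not both" - this is FALSE (a lie) because Alice is a knave and Quinn is a knave.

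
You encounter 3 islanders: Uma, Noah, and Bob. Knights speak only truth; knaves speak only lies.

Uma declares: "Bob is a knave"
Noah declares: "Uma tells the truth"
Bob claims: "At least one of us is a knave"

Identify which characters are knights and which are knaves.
Uma is a knave.
Noah is a knave.
Bob is a knight.

Verification:
- Uma (knave) says "Bob is a knave" - this is FALSE (a lie) because Bob is a knight.
- Noah (knave) says "Uma tells the truth" - this is FALSE (a lie) because Uma is a knave.
- Bob (knight) says "At least one of us is a knave" - this is TRUE because Uma and Noah are knaves.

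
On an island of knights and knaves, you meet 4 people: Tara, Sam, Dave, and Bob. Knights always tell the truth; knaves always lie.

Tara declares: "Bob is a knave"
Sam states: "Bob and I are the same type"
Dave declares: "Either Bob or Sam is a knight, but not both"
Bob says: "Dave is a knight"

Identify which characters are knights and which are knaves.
Tara is a knave.
Sam is a knave.
Dave is a knight.
Bob is a knight.

Verification:
- Tara (knave) says "Bob is a knave" - this is FALSE (a lie) because Bob is a knight.
- Sam (knave) says "Bob and I are the same type" - this is FALSE (a lie) because Sam is a knave and Bob is a knight.
- Dave (knight) says "Either Bob or Sam is a knight, but not both" - this is TRUE because Bob is a knight and Sam is a knave.
- Bob (knight) says "Dave is a knight" - this is TRUE because Dave is a knight.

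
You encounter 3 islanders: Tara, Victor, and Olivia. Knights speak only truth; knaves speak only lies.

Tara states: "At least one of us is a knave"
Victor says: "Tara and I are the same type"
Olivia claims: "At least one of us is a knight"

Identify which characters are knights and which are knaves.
Tara is a knight.
Victor is a knave.
Olivia is a knight.

Verification:
- Tara (knight) says "At least one of us is a knave" - this is TRUE because Victor is a knave.
- Victor (knave) says "Tara and I are the same type" - this is FALSE (a lie) because Victor is a knave and Tara is a knight.
- Olivia (knight) says "At least one of us is a knight" - this is TRUE because Tara and Olivia are knights.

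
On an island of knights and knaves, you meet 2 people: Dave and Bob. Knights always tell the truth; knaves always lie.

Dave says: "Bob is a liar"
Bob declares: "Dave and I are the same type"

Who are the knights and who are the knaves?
Dave is a knight.
Bob is a knave.

Verification:
- Dave (knight) says "Bob is a liar" - this is TRUE because Bob is a knave.
- Bob (knave) says "Dave and I are the same type" - this is FALSE (a lie) because Bob is a knave and Dave is a knight.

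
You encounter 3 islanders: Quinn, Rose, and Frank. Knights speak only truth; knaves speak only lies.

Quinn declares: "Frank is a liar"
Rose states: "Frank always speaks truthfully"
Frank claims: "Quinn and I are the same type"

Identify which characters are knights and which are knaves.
Quinn is a knight.
Rose is a knave.
Frank is a knave.

Verification:
- Quinn (knight) says "Frank is a liar" - this is TRUE because Frank is a knave.
- Rose (knave) says "Frank always speaks truthfully" - this is FALSE (a lie) because Frank is a knave.
- Frank (knave) says "Quinn and I are the same type" - this is FALSE (a lie) because Frank is a knave and Quinn is a knight.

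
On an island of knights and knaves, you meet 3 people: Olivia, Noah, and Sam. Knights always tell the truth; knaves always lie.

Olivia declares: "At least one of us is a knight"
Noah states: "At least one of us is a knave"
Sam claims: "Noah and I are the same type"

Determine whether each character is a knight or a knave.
Olivia is a knight.
Noah is a knight.
Sam is a knave.

Verification:
- Olivia (knight) says "At least one of us is a knight" - this is TRUE because Olivia and Noah are knights.
- Noah (knight) says "At least one of us is a knave" - this is TRUE because Sam is a knave.
- Sam (knave) says "Noah and I are the same type" - this is FALSE (a lie) because Sam is a knave and Noah is a knight.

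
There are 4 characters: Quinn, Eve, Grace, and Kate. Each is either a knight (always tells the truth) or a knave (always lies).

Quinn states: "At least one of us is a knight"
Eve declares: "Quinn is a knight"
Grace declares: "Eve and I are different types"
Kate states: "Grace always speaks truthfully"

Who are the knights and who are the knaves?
Quinn is a knave.
Eve is a knave.
Grace is a knave.
Kate is a knave.

Verification:
- Quinn (knave) says "At least one of us is a knight" - this is FALSE (a lie) because no one is a knight.
- Eve (knave) says "Quinn is a knight" - this is FALSE (a lie) because Quinn is a knave.
- Grace (knave) says "Eve and I are different types" - this is FALSE (a lie) because Grace is a knave and Eve is a knave.
- Kate (knave) says "Grace always speaks truthfully" - this is FALSE (a lie) because Grace is a knave.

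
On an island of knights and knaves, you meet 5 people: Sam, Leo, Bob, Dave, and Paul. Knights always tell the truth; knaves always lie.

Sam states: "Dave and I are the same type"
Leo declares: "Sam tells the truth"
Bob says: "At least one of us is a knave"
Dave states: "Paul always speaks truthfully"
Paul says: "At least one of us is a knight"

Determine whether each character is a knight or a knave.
Sam is a knave.
Leo is a knave.
Bob is a knight.
Dave is a knight.
Paul is a knight.

Verification:
- Sam (knave) says "Dave and I are the same type" - this is FALSE (a lie) because Sam is a knave and Dave is a knight.
- Leo (knave) says "Sam tells the truth" - this is FALSE (a lie) because Sam is a knave.
- Bob (knight) says "At least one of us is a knave" - this is TRUE because Sam and Leo are knaves.
- Dave (knight) says "Paul always speaks truthfully" - this is TRUE because Paul is a knight.
- Paul (knight) says "At least one of us is a knight" - this is TRUE because Bob, Dave, and Paul are knights.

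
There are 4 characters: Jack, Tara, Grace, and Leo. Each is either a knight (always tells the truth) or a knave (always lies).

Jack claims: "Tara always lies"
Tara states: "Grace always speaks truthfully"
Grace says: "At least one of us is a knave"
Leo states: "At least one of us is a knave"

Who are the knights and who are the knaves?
Jack is a knave.
Tara is a knight.
Grace is a knight.
Leo is a knight.

Verification:
- Jack (knave) says "Tara always lies" - this is FALSE (a lie) because Tara is a knight.
- Tara (knight) says "Grace always speaks truthfully" - this is TRUE because Grace is a knight.
- Grace (knight) says "At least one of us is a knave" - this is TRUE because Jack is a knave.
- Leo (knight) says "At least one of us is a knave" - this is TRUE because Jack is a knave.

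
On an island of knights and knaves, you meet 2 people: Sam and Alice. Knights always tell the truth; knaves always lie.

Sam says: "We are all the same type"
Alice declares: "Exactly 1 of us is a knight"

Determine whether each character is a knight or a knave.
Sam is a knave.
Alice is a knight.

Verification:
- Sam (knave) says "We are all the same type" - this is FALSE (a lie) because Alice is a knight and Sam is a knave.
- Alice (knight) says "Exactly 1 of us is a knight" - this is TRUE because there are 1 knights.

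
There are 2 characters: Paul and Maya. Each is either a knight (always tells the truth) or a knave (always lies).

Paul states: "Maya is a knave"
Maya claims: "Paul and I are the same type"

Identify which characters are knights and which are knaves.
Paul is a knight.
Maya is a knave.

Verification:
- Paul (knight) says "Maya is a knave" - this is TRUE because Maya is a knave.
- Maya (knave) says "Paul and I are the same type" - this is FALSE (a lie) because Maya is a knave and Paul is a knight.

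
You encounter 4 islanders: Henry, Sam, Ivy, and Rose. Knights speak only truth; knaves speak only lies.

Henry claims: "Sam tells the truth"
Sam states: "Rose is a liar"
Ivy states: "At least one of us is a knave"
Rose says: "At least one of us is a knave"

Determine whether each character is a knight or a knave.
Henry is a knave.
Sam is a knave.
Ivy is a knight.
Rose is a knight.

Verification:
- Henry (knave) says "Sam tells the truth" - this is FALSE (a lie) because Sam is a knave.
- Sam (knave) says "Rose is a liar" - this is FALSE (a lie) because Rose is a knight.
- Ivy (knight) says "At least one of us is a knave" - this is TRUE because Henry and Sam are knaves.
- Rose (knight) says "At least one of us is a knave" - this is TRUE because Henry and Sam are knaves.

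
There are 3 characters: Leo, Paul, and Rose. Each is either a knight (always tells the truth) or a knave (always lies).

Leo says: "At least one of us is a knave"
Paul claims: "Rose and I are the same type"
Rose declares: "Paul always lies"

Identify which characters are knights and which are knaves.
Leo is a knight.
Paul is a knave.
Rose is a knight.

Verification:
- Leo (knight) says "At least one of us is a knave" - this is TRUE because Paul is a knave.
- Paul (knave) says "Rose and I are the same type" - this is FALSE (a lie) because Paul is a knave and Rose is a knight.
- Rose (knight) says "Paul always lies" - this is TRUE because Paul is a knave.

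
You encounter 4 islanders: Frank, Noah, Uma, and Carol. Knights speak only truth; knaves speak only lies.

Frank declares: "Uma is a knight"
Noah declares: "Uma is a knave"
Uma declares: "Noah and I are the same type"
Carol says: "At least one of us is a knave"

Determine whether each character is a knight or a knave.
Frank is a knave.
Noah is a knight.
Uma is a knave.
Carol is a knight.

Verification:
- Frank (knave) says "Uma is a knight" - this is FALSE (a lie) because Uma is a knave.
- Noah (knight) says "Uma is a knave" - this is TRUE because Uma is a knave.
- Uma (knave) says "Noah and I are the same type" - this is FALSE (a lie) because Uma is a knave and Noah is a knight.
- Carol (knight) says "At least one of us is a knave" - this is TRUE because Frank and Uma are knaves.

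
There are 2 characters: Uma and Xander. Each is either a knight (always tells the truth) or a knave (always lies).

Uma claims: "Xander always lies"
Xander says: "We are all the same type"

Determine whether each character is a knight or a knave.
Uma is a knight.
Xander is a knave.

Verification:
- Uma (knight) says "Xander always lies" - this is TRUE because Xander is a knave.
- Xander (knave) says "We are all the same type" - this is FALSE (a lie) because Uma is a knight and Xander is a knave.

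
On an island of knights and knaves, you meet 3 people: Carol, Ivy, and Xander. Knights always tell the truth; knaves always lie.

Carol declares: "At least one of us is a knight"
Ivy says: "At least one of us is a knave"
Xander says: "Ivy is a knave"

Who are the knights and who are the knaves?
Carol is a knight.
Ivy is a knight.
Xander is a knave.

Verification:
- Carol (knight) says "At least one of us is a knight" - this is TRUE because Carol and Ivy are knights.
- Ivy (knight) says "At least one of us is a knave" - this is TRUE because Xander is a knave.
- Xander (knave) says "Ivy is a knave" - this is FALSE (a lie) because Ivy is a knight.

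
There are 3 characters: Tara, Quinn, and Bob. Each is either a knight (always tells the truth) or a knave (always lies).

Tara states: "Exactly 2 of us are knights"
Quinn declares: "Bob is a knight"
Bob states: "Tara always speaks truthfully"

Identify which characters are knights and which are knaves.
Tara is a knave.
Quinn is a knave.
Bob is a knave.

Verification:
- Tara (knave) says "Exactly 2 of us are knights" - this is FALSE (a lie) because there are 0 knights.
- Quinn (knave) says "Bob is a knight" - this is FALSE (a lie) because Bob is a knave.
- Bob (knave) says "Tara always speaks truthfully" - this is FALSE (a lie) because Tara is a knave.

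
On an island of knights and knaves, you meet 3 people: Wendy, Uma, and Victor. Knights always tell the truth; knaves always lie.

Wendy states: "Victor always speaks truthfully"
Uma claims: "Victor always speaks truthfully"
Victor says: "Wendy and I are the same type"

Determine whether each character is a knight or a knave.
Wendy is a knight.
Uma is a knight.
Victor is a knight.

Verification:
- Wendy (knight) says "Victor always speaks truthfully" - this is TRUE because Victor is a knight.
- Uma (knight) says "Victor always speaks truthfully" - this is TRUE because Victor is a knight.
- Victor (knight) says "Wendy and I are the same type" - this is TRUE because Victor is a knight and Wendy is a knight.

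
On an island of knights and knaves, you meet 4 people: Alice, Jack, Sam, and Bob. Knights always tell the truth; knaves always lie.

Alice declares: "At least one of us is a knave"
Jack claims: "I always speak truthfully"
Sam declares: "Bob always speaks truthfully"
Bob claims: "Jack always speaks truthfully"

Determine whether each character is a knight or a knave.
Alice is a knight.
Jack is a knave.
Sam is a knave.
Bob is a knave.

Verification:
- Alice (knight) says "At least one of us is a knave" - this is TRUE because Jack, Sam, and Bob are knaves.
- Jack (knave) says "I always speak truthfully" - this is FALSE (a lie) because Jack is a knave.
- Sam (knave) says "Bob always speaks truthfully" - this is FALSE (a lie) because Bob is a knave.
- Bob (knave) says "Jack always speaks truthfully" - this is FALSE (a lie) because Jack is a knave.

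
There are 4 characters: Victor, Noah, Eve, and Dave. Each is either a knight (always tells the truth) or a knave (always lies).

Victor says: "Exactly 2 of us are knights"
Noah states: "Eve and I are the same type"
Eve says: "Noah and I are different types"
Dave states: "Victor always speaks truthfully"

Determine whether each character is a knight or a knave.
Victor is a knave.
Noah is a knave.
Eve is a knight.
Dave is a knave.

Verification:
- Victor (knave) says "Exactly 2 of us are knights" - this is FALSE (a lie) because there are 1 knights.
- Noah (knave) says "Eve and I are the same type" - this is FALSE (a lie) because Noah is a knave and Eve is a knight.
- Eve (knight) says "Noah and I are different types" - this is TRUE because Eve is a knight and Noah is a knave.
- Dave (knave) says "Victor always speaks truthfully" - this is FALSE (a lie) because Victor is a knave.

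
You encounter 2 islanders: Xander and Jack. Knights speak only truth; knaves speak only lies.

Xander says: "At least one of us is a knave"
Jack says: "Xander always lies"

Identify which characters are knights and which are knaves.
Xander is a knight.
Jack is a knave.

Verification:
- Xander (knight) says "At least one of us is a knave" - this is TRUE because Jack is a knave.
- Jack (knave) says "Xander always lies" - this is FALSE (a lie) because Xander is a knight.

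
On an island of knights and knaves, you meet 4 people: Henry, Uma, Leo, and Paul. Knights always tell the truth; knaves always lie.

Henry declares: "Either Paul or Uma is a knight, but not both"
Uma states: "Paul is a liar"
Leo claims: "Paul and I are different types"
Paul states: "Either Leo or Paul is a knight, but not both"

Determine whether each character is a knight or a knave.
Henry is a knight.
Uma is a knight.
Leo is a knave.
Paul is a knave.

Verification:
- Henry (knight) says "Either Paul or Uma is a knight, but not both" - this is TRUE because Paul is a knave and Uma is a knight.
- Uma (knight) says "Paul is a liar" - this is TRUE because Paul is a knave.
- Leo (knave) says "Paul and I are different types" - this is FALSE (a lie) because Leo is a knave and Paul is a knave.
- Paul (knave) says "Either Leo or Paul is a knight, but not both" - this is FALSE (a lie) because Leo is a knave and Paul is a knave.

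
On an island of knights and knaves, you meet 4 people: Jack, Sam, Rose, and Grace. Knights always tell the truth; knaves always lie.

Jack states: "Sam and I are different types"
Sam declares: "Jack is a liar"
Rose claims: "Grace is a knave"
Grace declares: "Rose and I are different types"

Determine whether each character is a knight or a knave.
Jack is a knight.
Sam is a knave.
Rose is a knave.
Grace is a knight.

Verification:
- Jack (knight) says "Sam and I are different types" - this is TRUE because Jack is a knight and Sam is a knave.
- Sam (knave) says "Jack is a liar" - this is FALSE (a lie) because Jack is a knight.
- Rose (knave) says "Grace is a knave" - this is FALSE (a lie) because Grace is a knight.
- Grace (knight) says "Rose and I are different types" - this is TRUE because Grace is a knight and Rose is a knave.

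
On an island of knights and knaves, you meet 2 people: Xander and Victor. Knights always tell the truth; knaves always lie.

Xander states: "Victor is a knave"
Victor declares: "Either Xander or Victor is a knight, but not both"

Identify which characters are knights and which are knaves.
Xander is a knave.
Victor is a knight.

Verification:
- Xander (knave) says "Victor is a knave" - this is FALSE (a lie) because Victor is a knight.
- Victor (knight) says "Either Xander or Victor is a knight, but not both" - this is TRUE because Xander is a knave and Victor is a knight.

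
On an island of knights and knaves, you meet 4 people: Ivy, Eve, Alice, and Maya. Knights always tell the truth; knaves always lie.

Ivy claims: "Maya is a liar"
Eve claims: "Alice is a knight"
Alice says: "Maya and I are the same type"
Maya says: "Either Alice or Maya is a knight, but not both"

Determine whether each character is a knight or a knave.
Ivy is a knave.
Eve is a knave.
Alice is a knave.
Maya is a knight.

Verification:
- Ivy (knave) says "Maya is a liar" - this is FALSE (a lie) because Maya is a knight.
- Eve (knave) says "Alice is a knight" - this is FALSE (a lie) because Alice is a knave.
- Alice (knave) says "Maya and I are the same type" - this is FALSE (a lie) because Alice is a knave and Maya is a knight.
- Maya (knight) says "Either Alice or Maya is a knight, but not both" - this is TRUE because Alice is a knave and Maya is a knight.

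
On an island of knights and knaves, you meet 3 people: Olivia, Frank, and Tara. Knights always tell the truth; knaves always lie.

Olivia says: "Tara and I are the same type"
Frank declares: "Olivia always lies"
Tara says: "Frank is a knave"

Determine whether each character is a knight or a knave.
Olivia is a knight.
Frank is a knave.
Tara is a knight.

Verification:
- Olivia (knight) says "Tara and I are the same type" - this is TRUE because Olivia is a knight and Tara is a knight.
- Frank (knave) says "Olivia always lies" - this is FALSE (a lie) because Olivia is a knight.
- Tara (knight) says "Frank is a knave" - this is TRUE because Frank is a knave.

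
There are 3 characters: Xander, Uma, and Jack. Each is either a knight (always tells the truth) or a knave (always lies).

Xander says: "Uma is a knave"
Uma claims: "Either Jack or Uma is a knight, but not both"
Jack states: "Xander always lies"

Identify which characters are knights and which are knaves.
Xander is a knight.
Uma is a knave.
Jack is a knave.

Verification:
- Xander (knight) says "Uma is a knave" - this is TRUE because Uma is a knave.
- Uma (knave) says "Either Jack or Uma is a knight, but not both" - this is FALSE (a lie) because Jack is a knave and Uma is a knave.
- Jack (knave) says "Xander always lies" - this is FALSE (a lie) because Xander is a knight.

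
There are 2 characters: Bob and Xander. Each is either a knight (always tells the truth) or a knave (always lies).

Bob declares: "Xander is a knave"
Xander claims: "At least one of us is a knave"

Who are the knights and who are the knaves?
Bob is a knave.
Xander is a knight.

Verification:
- Bob (knave) says "Xander is a knave" - this is FALSE (a lie) because Xander is a knight.
- Xander (knight) says "At least one of us is a knave" - this is TRUE because Bob is a knave.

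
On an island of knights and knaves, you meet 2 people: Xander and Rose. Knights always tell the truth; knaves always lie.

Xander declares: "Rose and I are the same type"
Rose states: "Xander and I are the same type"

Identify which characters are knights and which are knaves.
Xander is a knight.
Rose is a knight.

Verification:
- Xander (knight) says "Rose and I are the same type" - this is TRUE because Xander is a knight and Rose is a knight.
- Rose (knight) says "Xander and I are the same type" - this is TRUE because Rose is a knight and Xander is a knight.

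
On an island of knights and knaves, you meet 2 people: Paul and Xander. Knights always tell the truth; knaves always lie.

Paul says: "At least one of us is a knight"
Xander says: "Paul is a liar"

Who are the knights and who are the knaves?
Paul is a knight.
Xander is a knave.

Verification:
- Paul (knight) says "At least one of us is a knight" - this is TRUE because Paul is a knight.
- Xander (knave) says "Paul is a liar" - this is FALSE (a lie) because Paul is a knight.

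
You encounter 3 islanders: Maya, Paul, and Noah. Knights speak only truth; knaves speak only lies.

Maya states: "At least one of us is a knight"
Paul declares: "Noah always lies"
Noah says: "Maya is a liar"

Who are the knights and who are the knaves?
Maya is a knight.
Paul is a knight.
Noah is a knave.

Verification:
- Maya (knight) says "At least one of us is a knight" - this is TRUE because Maya and Paul are knights.
- Paul (knight) says "Noah always lies" - this is TRUE because Noah is a knave.
- Noah (knave) says "Maya is a liar" - this is FALSE (a lie) because Maya is a knight.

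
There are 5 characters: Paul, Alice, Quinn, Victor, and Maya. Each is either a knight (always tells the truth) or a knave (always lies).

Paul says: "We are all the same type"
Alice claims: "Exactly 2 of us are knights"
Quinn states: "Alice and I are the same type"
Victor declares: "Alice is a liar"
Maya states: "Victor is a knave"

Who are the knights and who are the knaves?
Paul is a knave.
Alice is a knight.
Quinn is a knave.
Victor is a knave.
Maya is a knight.

Verification:
- Paul (knave) says "We are all the same type" - this is FALSE (a lie) because Alice and Maya are knights and Paul, Quinn, and Victor are knaves.
- Alice (knight) says "Exactly 2 of us are knights" - this is TRUE because there are 2 knights.
- Quinn (knave) says "Alice and I are the same type" - this is FALSE (a lie) because Quinn is a knave and Alice is a knight.
- Victor (knave) says "Alice is a liar" - this is FALSE (a lie) because Alice is a knight.
- Maya (knight) says "Victor is a knave" - this is TRUE because Victor is a knave.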